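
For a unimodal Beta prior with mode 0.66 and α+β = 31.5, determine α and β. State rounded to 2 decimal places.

α = 20.47, β = 11.03

Since the density peak of Beta(α,β) is at (α−1)/(α+β−2),
α = 1 + 0.66(31.5−2) = 20.47 and β = 31.5 − 20.47 = 11.03.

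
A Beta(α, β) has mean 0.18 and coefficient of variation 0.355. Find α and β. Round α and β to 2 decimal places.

α = 6.33, β = 28.82

Var = (CV·μ)² = (0.355×0.18)² = 0.004083.
α+β = μ(1−μ)/Var − 1 = 0.1476/0.004083 − 1 = 35.1480.
Thus α = 0.18·35.1480 = 6.33 and β = 0.82·35.1480 = 28.82.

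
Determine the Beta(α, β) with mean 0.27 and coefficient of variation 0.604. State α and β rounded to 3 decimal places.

σ = CV·μ = 0.604×0.27 = 0.16308, so σ² = 0.026595.
s+1 = μ(1−μ)/σ² = 0.1971/0.026595 = 7.4111, so s = α+β = 6.4111.
α = μs = 1.731, β = (1−μ)s = 4.680.

α = 1.731, β = 4.680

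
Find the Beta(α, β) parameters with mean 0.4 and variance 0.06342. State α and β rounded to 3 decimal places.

By moment matching, α+β = μ(1−μ)/σ² − 1 = (0.4·0.6)/0.06342 − 1 = 3.7843 − 1 = 2.7843.
Since α/(α+β) = μ, α = 0.4·2.7843 = 1.114 and β = 0.6·2.7843 = 1.671.

α = 1.114, β = 1.671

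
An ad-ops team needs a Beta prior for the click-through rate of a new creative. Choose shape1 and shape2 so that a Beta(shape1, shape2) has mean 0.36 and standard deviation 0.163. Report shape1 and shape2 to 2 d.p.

Variance = 0.163² = 0.026569. The moment-matching identity shape1+shape2 = μ(1−μ)/Var − 1 gives
shape1+shape2 = 0.2304/0.026569 − 1 = 7.6718, so shape1 = μ·7.6718 = 2.76 and shape2 = (1−μ)·7.6718 = 4.91.

shape1 = 2.76, shape2 = 4.91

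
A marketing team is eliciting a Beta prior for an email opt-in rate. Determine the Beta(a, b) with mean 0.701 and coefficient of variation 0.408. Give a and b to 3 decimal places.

a = 1.095, b = 0.467

Var = (CV·μ)² = (0.408×0.701)² = 0.081801.
a+b = μ(1−μ)/Var − 1 = 0.209599/0.081801 − 1 = 1.5623.
Thus a = 0.701·1.5623 = 1.095 and b = 0.299·1.5623 = 0.467.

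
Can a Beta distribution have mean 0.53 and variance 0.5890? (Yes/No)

A Beta with mean μ has variance μ(1−μ)/(α+β+1) < μ(1−μ).
Here μ(1−μ) = 0.53×0.47 = 0.2491, and 0.5890 ≥ 0.2491.

No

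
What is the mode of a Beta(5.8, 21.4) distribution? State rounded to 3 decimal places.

The density x^(α−1)(1−x)^(β−1) is maximised at (α−1)/(α+β−2) = 4.8/25.2 = 0.190.

0.190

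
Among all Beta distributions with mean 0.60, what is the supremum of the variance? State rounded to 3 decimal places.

0.240

For fixed mean μ the Beta variance is μ(1−μ)/(α+β+1), increasing as α+β decreases.
Its least upper bound (not attained) is μ(1−μ) = 0.60·0.40 = 0.240.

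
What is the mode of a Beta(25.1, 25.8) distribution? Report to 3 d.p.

0.493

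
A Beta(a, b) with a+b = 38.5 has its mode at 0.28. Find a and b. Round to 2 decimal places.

Mode = (a−1)/(κ−2) with κ = a+b, so a−1 = 0.28·36.5 = 10.22.
a = 11.22; b = κ − a = 27.28.

a = 11.22, b = 27.28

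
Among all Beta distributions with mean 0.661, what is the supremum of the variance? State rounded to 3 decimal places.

For fixed mean μ the Beta variance is μ(1−μ)/(α+β+1), increasing as α+β decreases.
Its least upper bound (not attained) is μ(1−μ) = 0.661·0.339 = 0.224.

0.224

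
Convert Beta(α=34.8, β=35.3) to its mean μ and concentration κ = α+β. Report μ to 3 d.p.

κ = α+β = 34.8+35.3 = 70.1; μ = α/κ = 34.8/70.1 = 0.496.

μ = 0.496, κ = 70.1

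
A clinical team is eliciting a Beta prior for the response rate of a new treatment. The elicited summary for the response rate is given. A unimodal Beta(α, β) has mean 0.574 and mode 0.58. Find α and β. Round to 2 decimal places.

Let s = α+β. Mean gives α = μs = 0.574s; mode gives (α−1)/(s−2) = 0.58.
Substituting: 0.574s − 1 = 0.58(s−2) = 0.58s − 1.16, so -0.006s = -0.16 and s = 26.6667.
Then α = 0.574×26.6667 = 15.31 and β = s−α = 11.36.

α = 15.31, β = 11.36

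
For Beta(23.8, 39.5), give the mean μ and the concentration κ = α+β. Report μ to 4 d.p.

κ = α+β = 23.8+39.5 = 63.3; μ = α/κ = 23.8/63.3 = 0.3760.

μ = 0.3760, κ = 63.3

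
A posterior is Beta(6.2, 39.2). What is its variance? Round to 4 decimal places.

0.0025

α+β = 45.4 and αβ = 243.04, so Var = αβ/[(α+β)²(α+β+1)] = 243.04/95637.824 = 0.0025.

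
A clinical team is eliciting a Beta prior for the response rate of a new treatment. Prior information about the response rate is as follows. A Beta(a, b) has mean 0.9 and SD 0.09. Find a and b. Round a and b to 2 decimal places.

Variance = 0.09² = 0.0081. The moment-matching identity a+b = μ(1−μ)/Var − 1 gives
a+b = 0.09/0.0081 − 1 = 10.1111, so a = μ·10.1111 = 9.10 and b = (1−μ)·10.1111 = 1.01.

a = 9.10, b = 1.01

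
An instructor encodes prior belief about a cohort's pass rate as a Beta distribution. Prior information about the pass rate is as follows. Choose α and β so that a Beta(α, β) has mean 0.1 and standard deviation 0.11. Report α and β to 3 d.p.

α = 0.644, β = 5.794

First σ² = 0.0121. Setting α = μn, β = (1−μ)n with n = α+β,
μ(1−μ)/(n+1) = 0.0121 ⇒ n+1 = 0.09/0.0121 = 7.4380 ⇒ n = 6.4380.
Hence α = 0.1×6.4380 = 0.644, β = 0.9×6.4380 = 5.794.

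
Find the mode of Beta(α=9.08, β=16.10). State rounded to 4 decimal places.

With α,β > 1, mode = (α−1)/(α+β−2) = 8.08/23.18 = 0.3486.

0.3486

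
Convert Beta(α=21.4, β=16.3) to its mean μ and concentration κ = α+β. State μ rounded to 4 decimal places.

κ = α+β = 21.4+16.3 = 37.7; μ = α/κ = 21.4/37.7 = 0.5676.

μ = 0.5676, κ = 37.7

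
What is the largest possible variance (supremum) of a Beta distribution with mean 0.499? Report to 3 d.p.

0.250

Var = μ(1−μ)/(α+β+1), which approaches μ(1−μ) as α+β → 0.
So the supremum is μ(1−μ) = 0.499×0.501 = 0.250.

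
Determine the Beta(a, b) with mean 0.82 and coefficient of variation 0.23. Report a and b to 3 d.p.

σ = CV·μ = 0.23×0.82 = 0.18860, so σ² = 0.035570.
s+1 = μ(1−μ)/σ² = 0.1476/0.035570 = 4.1496, so s = a+b = 3.1496.
a = μs = 2.583, b = (1−μ)s = 0.567.

a = 2.583, b = 0.567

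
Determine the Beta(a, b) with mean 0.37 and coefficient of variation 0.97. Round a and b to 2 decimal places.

a = 0.30, b = 0.51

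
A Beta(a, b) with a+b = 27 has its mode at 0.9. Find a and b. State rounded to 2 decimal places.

a = 23.50, b = 3.50

For a,b>1 the mode is (a−1)/(a+b−2), so a = mode·(κ−2)+1 = 0.9×25+1 = 23.50.
And b = (1−mode)·(κ−2)+1 = 0.1×25+1 = 3.50.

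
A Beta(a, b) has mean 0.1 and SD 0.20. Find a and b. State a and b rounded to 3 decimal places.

First σ² = 0.0400. Setting a = μn, b = (1−μ)n with n = a+b,
μ(1−μ)/(n+1) = 0.0400 ⇒ n+1 = 0.09/0.0400 = 2.2500 ⇒ n = 1.2500.
Hence a = 0.1×1.2500 = 0.125, b = 0.9×1.2500 = 1.125.

a = 0.125, b = 1.125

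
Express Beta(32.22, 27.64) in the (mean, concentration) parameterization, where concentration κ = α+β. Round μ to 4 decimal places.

κ = α+β = 32.22+27.64 = 59.86; μ = α/κ = 32.22/59.86 = 0.5383.

μ = 0.5383, κ = 59.86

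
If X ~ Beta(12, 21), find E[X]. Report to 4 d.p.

E[X] = α/(α+β) = 12/33 = 0.3636.

0.3636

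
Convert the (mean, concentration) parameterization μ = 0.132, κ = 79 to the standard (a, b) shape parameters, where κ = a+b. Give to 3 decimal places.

a = 10.428, b = 68.572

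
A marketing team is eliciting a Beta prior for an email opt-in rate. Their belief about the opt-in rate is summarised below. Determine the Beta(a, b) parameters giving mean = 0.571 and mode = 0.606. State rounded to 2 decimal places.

a = 3.46, b = 2.60

Let s = a+b. Mean gives a = μs = 0.571s; mode gives (a−1)/(s−2) = 0.606.
Substituting: 0.571s − 1 = 0.606(s−2) = 0.606s − 1.212, so -0.035s = -0.212 and s = 6.0571.
Then a = 0.571×6.0571 = 3.46 and b = s−a = 2.60.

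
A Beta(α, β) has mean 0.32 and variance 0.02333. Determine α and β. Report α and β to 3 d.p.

α = 2.665, β = 5.662

By moment matching, α+β = μ(1−μ)/σ² − 1 = (0.32·0.68)/0.02333 − 1 = 9.3270 − 1 = 8.3270.
Since α/(α+β) = μ, α = 0.32·8.3270 = 2.665 and β = 0.68·8.3270 = 5.662.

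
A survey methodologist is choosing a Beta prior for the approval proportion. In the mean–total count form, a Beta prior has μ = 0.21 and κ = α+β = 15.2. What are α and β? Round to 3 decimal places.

α = 3.192, β = 12.008

α = μκ = 0.21×15.2 = 3.192 and β = (1−μ)κ = 0.79×15.2 = 12.008.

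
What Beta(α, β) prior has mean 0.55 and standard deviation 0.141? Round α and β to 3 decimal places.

α = 6.297, β = 5.152

Variance = 0.141² = 0.019881. The moment-matching identity α+β = μ(1−μ)/Var − 1 gives
α+β = 0.2475/0.019881 − 1 = 11.4491, so α = μ·11.4491 = 6.297 and β = (1−μ)·11.4491 = 5.152.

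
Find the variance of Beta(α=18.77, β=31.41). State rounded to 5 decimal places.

0.00457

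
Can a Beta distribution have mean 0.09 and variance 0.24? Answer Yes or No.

For any Beta, Var(X) < E[X]·(1−E[X]).
Here μ(1−μ) = 0.09×0.91 = 0.0819, and 0.24 ≥ 0.0819.

No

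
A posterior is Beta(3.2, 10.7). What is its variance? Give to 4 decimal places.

μ = 3.2/13.9 = 0.230216; Var = μ(1−μ)/(α+β+1) = 0.1772165/14.9 = 0.0119.

0.0119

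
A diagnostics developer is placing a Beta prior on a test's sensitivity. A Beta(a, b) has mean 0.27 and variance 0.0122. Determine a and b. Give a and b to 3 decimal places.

a = 4.092, b = 11.064

Let s = a+b. The Beta variance is μ(1−μ)/(s+1).
So s+1 = μ(1−μ)/σ² = (0.27×0.73)/0.0122 = 0.1971/0.0122 = 16.1557, giving s = 15.1557.
Then a = μs = 0.27×15.1557 = 4.092 and b = (1−μ)s = 0.73×15.1557 = 11.064.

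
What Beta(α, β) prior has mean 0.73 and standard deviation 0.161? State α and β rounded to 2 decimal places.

First σ² = 0.025921. Setting α = μn, β = (1−μ)n with n = α+β,
μ(1−μ)/(n+1) = 0.025921 ⇒ n+1 = 0.1971/0.025921 = 7.6039 ⇒ n = 6.6039.
Hence α = 0.73×6.6039 = 4.82, β = 0.27×6.6039 = 1.78.

α = 4.82, β = 1.78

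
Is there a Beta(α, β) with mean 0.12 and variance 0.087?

Yes

A Beta with mean μ has variance μ(1−μ)/(α+β+1) < μ(1−μ).
Here μ(1−μ) = 0.12×0.88 = 0.1056, and 0.087 < 0.1056.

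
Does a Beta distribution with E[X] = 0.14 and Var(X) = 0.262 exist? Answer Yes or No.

The Beta variance bound is σ² < μ(1−μ).
Here μ(1−μ) = 0.14×0.86 = 0.1204, and 0.262 ≥ 0.1204.

No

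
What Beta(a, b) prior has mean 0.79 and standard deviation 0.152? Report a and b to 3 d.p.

a = 4.883, b = 1.298

First σ² = 0.023104. Setting a = μn, b = (1−μ)n with n = a+b,
μ(1−μ)/(n+1) = 0.023104 ⇒ n+1 = 0.1659/0.023104 = 7.1806 ⇒ n = 6.1806.
Hence a = 0.79×6.1806 = 4.883, b = 0.21×6.1806 = 1.298.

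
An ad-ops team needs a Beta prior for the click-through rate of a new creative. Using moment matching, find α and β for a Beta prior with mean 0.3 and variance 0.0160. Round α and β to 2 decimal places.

α = 3.64, β = 8.49

By moment matching, α+β = μ(1−μ)/σ² − 1 = (0.3·0.7)/0.0160 − 1 = 13.1250 − 1 = 12.1250.
Since α/(α+β) = μ, α = 0.3·12.1250 = 3.64 and β = 0.7·12.1250 = 8.49.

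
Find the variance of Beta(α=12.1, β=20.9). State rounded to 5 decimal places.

0.00683

Var = αβ/[(α+β)²(α+β+1)] = (12.1×20.9)/(33.0²×34.0) = 252.89/37026.000 = 0.00683.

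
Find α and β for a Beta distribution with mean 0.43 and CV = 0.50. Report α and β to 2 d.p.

α = 1.85, β = 2.45

Var = (CV·μ)² = (0.50×0.43)² = 0.046225.
α+β = μ(1−μ)/Var − 1 = 0.2451/0.046225 − 1 = 4.3023.
Thus α = 0.43·4.3023 = 1.85 and β = 0.57·4.3023 = 2.45.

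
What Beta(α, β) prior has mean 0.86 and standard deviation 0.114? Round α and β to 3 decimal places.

α = 7.107, β = 1.157

First σ² = 0.012996. Setting α = μn, β = (1−μ)n with n = α+β,
μ(1−μ)/(n+1) = 0.012996 ⇒ n+1 = 0.1204/0.012996 = 9.2644 ⇒ n = 8.2644.
Hence α = 0.86×8.2644 = 7.107, β = 0.14×8.2644 = 1.157.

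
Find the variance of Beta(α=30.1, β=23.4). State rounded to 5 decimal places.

0.00452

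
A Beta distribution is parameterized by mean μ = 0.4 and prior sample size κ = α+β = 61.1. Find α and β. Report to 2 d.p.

α = 24.44, β = 36.66

Split κ in proportion μ : (1−μ): α = 0.4·61.1 = 24.44, β = 61.1 − 24.44 = 36.66.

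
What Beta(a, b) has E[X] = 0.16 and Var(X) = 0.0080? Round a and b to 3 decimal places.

Write ν = a+b; then a = μν and Var = μ(1−μ)/(ν+1).
ν = μ(1−μ)/Var − 1 = 0.1344/0.0080 − 1 = 15.8000.
a = 0.16·15.8000 = 2.528, b = 0.84·15.8000 = 13.272.

a = 2.528, b = 13.272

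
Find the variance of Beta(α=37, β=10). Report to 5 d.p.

Var = αβ/[(α+β)²(α+β+1)] = (37×10)/(47²×48) = 370/106032 = 0.00349.

0.00349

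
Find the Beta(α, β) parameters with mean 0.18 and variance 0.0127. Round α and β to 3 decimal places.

By moment matching, α+β = μ(1−μ)/σ² − 1 = (0.18·0.82)/0.0127 − 1 = 11.6220 − 1 = 10.6220.
Since α/(α+β) = μ, α = 0.18·10.6220 = 1.912 and β = 0.82·10.6220 = 8.710.

α = 1.912, β = 8.710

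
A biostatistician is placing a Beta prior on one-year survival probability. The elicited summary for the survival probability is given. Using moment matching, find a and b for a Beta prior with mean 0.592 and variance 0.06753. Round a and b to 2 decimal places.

Write ν = a+b; then a = μν and Var = μ(1−μ)/(ν+1).
ν = μ(1−μ)/Var − 1 = 0.241536/0.06753 − 1 = 2.5767.
a = 0.592·2.5767 = 1.53, b = 0.408·2.5767 = 1.05.

a = 1.53, b = 1.05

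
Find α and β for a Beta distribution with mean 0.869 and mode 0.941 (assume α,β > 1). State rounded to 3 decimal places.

α = 10.645, β = 1.605

Let s = α+β. Mean gives α = μs = 0.869s; mode gives (α−1)/(s−2) = 0.941.
Substituting: 0.869s − 1 = 0.941(s−2) = 0.941s − 1.882, so -0.072s = -0.882 and s = 12.2500.
Then α = 0.869×12.2500 = 10.645 and β = s−α = 1.605.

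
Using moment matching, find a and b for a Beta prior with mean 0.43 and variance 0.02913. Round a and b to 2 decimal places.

By moment matching, a+b = μ(1−μ)/σ² − 1 = (0.43·0.57)/0.02913 − 1 = 8.4140 − 1 = 7.4140.
Since a/(a+b) = μ, a = 0.43·7.4140 = 3.19 and b = 0.57·7.4140 = 4.23.

a = 3.19, b = 4.23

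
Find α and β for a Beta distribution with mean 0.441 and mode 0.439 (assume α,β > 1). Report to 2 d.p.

α = 26.90, β = 34.10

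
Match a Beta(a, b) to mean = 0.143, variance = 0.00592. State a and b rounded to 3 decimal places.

By moment matching, a+b = μ(1−μ)/σ² − 1 = (0.143·0.857)/0.00592 − 1 = 20.7012 − 1 = 19.7012.
Since a/(a+b) = μ, a = 0.143·19.7012 = 2.817 and b = 0.857·19.7012 = 16.884.

a = 2.817, b = 16.884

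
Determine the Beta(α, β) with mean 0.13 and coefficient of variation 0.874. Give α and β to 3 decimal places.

Var = (CV·μ)² = (0.874×0.13)² = 0.012910.
α+β = μ(1−μ)/Var − 1 = 0.1131/0.012910 − 1 = 7.7610.
Thus α = 0.13·7.7610 = 1.009 and β = 0.87·7.7610 = 6.752.

α = 1.009, β = 6.752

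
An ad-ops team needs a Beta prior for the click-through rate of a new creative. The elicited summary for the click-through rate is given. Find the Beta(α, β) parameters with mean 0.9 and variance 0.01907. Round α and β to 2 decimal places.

Let s = α+β. The Beta variance is μ(1−μ)/(s+1).
So s+1 = μ(1−μ)/σ² = (0.9×0.1)/0.01907 = 0.09/0.01907 = 4.7195, giving s = 3.7195.
Then α = μs = 0.9×3.7195 = 3.35 and β = (1−μ)s = 0.1×3.7195 = 0.37.

α = 3.35, β = 0.37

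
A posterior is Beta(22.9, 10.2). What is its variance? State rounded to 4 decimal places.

Var = αβ/[(α+β)²(α+β+1)] = (22.9×10.2)/(33.1²×34.1) = 233.58/37360.301 = 0.0063.

0.0063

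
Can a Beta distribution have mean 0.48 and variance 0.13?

Yes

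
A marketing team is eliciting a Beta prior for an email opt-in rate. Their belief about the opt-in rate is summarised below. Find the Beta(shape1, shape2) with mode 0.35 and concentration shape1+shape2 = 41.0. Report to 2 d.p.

shape1 = 14.65, shape2 = 26.35

For shape1,shape2>1 the mode is (shape1−1)/(shape1+shape2−2), so shape1 = mode·(κ−2)+1 = 0.35×39.0+1 = 14.65.
And shape2 = (1−mode)·(κ−2)+1 = 0.65×39.0+1 = 26.35.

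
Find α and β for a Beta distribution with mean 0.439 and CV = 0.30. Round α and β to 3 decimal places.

α = 5.794, β = 7.405

Var = (CV·μ)² = (0.30×0.439)² = 0.017345.
α+β = μ(1−μ)/Var − 1 = 0.246279/0.017345 − 1 = 13.1989.
Thus α = 0.439·13.1989 = 5.794 and β = 0.561·13.1989 = 7.405.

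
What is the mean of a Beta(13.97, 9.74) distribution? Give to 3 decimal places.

E[X] = α/(α+β) = 13.97/23.71 = 0.589.

0.589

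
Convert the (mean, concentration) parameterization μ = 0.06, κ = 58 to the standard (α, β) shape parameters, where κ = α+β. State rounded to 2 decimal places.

α = μκ = 0.06×58 = 3.48 and β = (1−μ)κ = 0.94×58 = 54.52.

α = 3.48, β = 54.52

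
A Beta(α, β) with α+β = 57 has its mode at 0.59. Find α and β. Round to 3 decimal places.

For α,β>1 the mode is (α−1)/(α+β−2), so α = mode·(κ−2)+1 = 0.59×55+1 = 33.450.
And β = (1−mode)·(κ−2)+1 = 0.41×55+1 = 23.550.

α = 33.450, β = 23.550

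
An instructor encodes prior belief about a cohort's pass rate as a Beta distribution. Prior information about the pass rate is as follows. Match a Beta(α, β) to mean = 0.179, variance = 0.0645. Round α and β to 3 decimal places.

Let s = α+β. The Beta variance is μ(1−μ)/(s+1).
So s+1 = μ(1−μ)/σ² = (0.179×0.821)/0.0645 = 0.146959/0.0645 = 2.2784, giving s = 1.2784.
Then α = μs = 0.179×1.2784 = 0.229 and β = (1−μ)s = 0.821×1.2784 = 1.050.

α = 0.229, β = 1.050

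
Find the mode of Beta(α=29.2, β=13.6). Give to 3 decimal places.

With α,β > 1, mode = (α−1)/(α+β−2) = 28.2/40.8 = 0.691.

0.691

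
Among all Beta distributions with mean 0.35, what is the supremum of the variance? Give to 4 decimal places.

0.2275

Var = μ(1−μ)/(α+β+1), which approaches μ(1−μ) as α+β → 0.
So the supremum is μ(1−μ) = 0.35×0.65 = 0.2275.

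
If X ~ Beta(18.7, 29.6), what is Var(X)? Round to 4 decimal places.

0.0048

μ = 18.7/48.3 = 0.387164; Var = μ(1−μ)/(α+β+1) = 0.2372679/49.3 = 0.0048.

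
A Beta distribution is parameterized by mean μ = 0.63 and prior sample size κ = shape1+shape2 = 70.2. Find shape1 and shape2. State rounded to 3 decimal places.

shape1 = 44.226, shape2 = 25.974

Split κ in proportion μ : (1−μ): shape1 = 0.63·70.2 = 44.226, shape2 = 70.2 − 44.226 = 25.974.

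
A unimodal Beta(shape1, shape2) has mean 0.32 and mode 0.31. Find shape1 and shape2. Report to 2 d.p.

shape1 = 12.16, shape2 = 25.84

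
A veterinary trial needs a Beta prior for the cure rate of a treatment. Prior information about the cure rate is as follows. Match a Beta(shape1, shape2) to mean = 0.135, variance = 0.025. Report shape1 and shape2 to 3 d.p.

By moment matching, shape1+shape2 = μ(1−μ)/σ² − 1 = (0.135·0.865)/0.025 − 1 = 4.6710 − 1 = 3.6710.
Since shape1/(shape1+shape2) = μ, shape1 = 0.135·3.6710 = 0.496 and shape2 = 0.865·3.6710 = 3.175.

shape1 = 0.496, shape2 = 3.175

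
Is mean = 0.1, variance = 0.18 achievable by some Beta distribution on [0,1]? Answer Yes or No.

No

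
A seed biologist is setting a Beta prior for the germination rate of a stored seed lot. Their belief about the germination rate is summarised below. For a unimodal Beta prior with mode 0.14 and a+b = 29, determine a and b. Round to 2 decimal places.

Since the density peak of Beta(a,b) is at (a−1)/(a+b−2),
a = 1 + 0.14(29−2) = 4.78 and b = 29 − 4.78 = 24.22.

a = 4.78, b = 24.22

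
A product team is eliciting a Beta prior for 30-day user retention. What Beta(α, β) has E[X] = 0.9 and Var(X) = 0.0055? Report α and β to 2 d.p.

α = 13.83, β = 1.54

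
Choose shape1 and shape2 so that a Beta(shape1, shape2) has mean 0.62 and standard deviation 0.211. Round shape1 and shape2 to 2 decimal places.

First σ² = 0.044521. Setting shape1 = μn, shape2 = (1−μ)n with n = shape1+shape2,
μ(1−μ)/(n+1) = 0.044521 ⇒ n+1 = 0.2356/0.044521 = 5.2919 ⇒ n = 4.2919.
Hence shape1 = 0.62×4.2919 = 2.66, shape2 = 0.38×4.2919 = 1.63.

shape1 = 2.66, shape2 = 1.63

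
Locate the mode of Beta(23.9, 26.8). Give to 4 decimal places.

0.4702

With α,β > 1, mode = (α−1)/(α+β−2) = 22.9/48.7 = 0.4702.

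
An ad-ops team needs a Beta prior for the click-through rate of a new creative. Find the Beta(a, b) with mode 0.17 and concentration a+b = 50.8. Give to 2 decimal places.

Mode = (a−1)/(κ−2) with κ = a+b, so a−1 = 0.17·48.8 = 8.30.
a = 9.30; b = κ − a = 41.50.

a = 9.30, b = 41.50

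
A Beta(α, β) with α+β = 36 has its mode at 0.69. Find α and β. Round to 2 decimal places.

α = 24.46, β = 11.54

Since the density peak of Beta(α,β) is at (α−1)/(α+β−2),
α = 1 + 0.69(36−2) = 24.46 and β = 36 − 24.46 = 11.54.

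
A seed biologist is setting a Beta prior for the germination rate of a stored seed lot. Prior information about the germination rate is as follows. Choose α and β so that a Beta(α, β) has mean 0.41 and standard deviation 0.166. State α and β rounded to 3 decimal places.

First σ² = 0.027556. Setting α = μn, β = (1−μ)n with n = α+β,
μ(1−μ)/(n+1) = 0.027556 ⇒ n+1 = 0.2419/0.027556 = 8.7785 ⇒ n = 7.7785.
Hence α = 0.41×7.7785 = 3.189, β = 0.59×7.7785 = 4.589.

α = 3.189, β = 4.589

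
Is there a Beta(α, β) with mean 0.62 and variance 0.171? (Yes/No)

Yes

For any Beta, Var(X) < E[X]·(1−E[X]).
Here μ(1−μ) = 0.62×0.38 = 0.2356, and 0.171 < 0.2356.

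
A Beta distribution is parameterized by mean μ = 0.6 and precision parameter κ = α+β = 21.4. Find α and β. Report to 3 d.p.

α = 12.840, β = 8.560

α = μκ = 0.6×21.4 = 12.840 and β = (1−μ)κ = 0.4×21.4 = 8.560.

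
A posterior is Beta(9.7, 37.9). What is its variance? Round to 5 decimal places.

μ = 9.7/47.6 = 0.203782; Var = μ(1−μ)/(α+β+1) = 0.1622546/48.6 = 0.00334.

0.00334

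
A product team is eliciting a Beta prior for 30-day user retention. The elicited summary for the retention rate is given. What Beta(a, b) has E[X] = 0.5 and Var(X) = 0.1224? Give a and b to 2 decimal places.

a = 0.52, b = 0.52

By moment matching, a+b = μ(1−μ)/σ² − 1 = (0.5·0.5)/0.1224 − 1 = 2.0425 − 1 = 1.0425.
Since a/(a+b) = μ, a = 0.5·1.0425 = 0.52 and b = 0.5·1.0425 = 0.52.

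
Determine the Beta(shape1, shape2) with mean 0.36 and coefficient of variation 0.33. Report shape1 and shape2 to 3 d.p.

Var = (CV·μ)² = (0.33×0.36)² = 0.014113.
shape1+shape2 = μ(1−μ)/Var − 1 = 0.2304/0.014113 − 1 = 15.3249.
Thus shape1 = 0.36·15.3249 = 5.517 and shape2 = 0.64·15.3249 = 9.808.

shape1 = 5.517, shape2 = 9.808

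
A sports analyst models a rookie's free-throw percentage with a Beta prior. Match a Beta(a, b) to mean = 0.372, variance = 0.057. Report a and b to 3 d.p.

Let s = a+b. The Beta variance is μ(1−μ)/(s+1).
So s+1 = μ(1−μ)/σ² = (0.372×0.628)/0.057 = 0.233616/0.057 = 4.0985, giving s = 3.0985.
Then a = μs = 0.372×3.0985 = 1.153 and b = (1−μ)s = 0.628×3.0985 = 1.946.

a = 1.153, b = 1.946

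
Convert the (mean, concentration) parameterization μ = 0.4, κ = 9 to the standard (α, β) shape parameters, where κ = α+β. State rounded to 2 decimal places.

α = 3.60, β = 5.40

α = μκ = 0.4×9 = 3.60 and β = (1−μ)κ = 0.6×9 = 5.40.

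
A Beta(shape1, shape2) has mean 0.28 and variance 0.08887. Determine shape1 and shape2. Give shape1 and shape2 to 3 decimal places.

Write ν = shape1+shape2; then shape1 = μν and Var = μ(1−μ)/(ν+1).
ν = μ(1−μ)/Var − 1 = 0.2016/0.08887 − 1 = 1.2685.
shape1 = 0.28·1.2685 = 0.355, shape2 = 0.72·1.2685 = 0.913.

shape1 = 0.355, shape2 = 0.913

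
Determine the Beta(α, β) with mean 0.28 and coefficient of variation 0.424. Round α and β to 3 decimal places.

α = 3.725, β = 9.579

σ = CV·μ = 0.424×0.28 = 0.11872, so σ² = 0.014094.
s+1 = μ(1−μ)/σ² = 0.2016/0.014094 = 14.3035, so s = α+β = 13.3035.
α = μs = 3.725, β = (1−μ)s = 9.579.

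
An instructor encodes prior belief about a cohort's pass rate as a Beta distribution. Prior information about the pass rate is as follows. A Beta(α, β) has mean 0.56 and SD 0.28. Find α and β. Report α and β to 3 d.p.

α = 1.200, β = 0.943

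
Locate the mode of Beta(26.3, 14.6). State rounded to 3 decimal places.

With α,β > 1, mode = (α−1)/(α+β−2) = 25.3/38.9 = 0.650.

0.650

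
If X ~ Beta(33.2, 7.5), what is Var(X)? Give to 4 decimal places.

α+β = 40.7 and αβ = 249.00, so Var = αβ/[(α+β)²(α+β+1)] = 249.00/69075.633 = 0.0036.

0.0036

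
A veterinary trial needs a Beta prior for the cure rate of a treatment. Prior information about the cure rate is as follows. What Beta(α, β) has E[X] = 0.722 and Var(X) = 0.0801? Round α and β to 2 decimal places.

α = 1.09, β = 0.42

By moment matching, α+β = μ(1−μ)/σ² − 1 = (0.722·0.278)/0.0801 − 1 = 2.5058 − 1 = 1.5058.
Since α/(α+β) = μ, α = 0.722·1.5058 = 1.09 and β = 0.278·1.5058 = 0.42.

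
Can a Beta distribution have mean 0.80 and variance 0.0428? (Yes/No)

Yes

The Beta variance bound is σ² < μ(1−μ).
Here μ(1−μ) = 0.80×0.20 = 0.1600, and 0.0428 < 0.1600.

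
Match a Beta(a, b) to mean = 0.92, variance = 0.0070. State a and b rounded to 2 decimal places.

a = 8.75, b = 0.76

Let s = a+b. The Beta variance is μ(1−μ)/(s+1).
So s+1 = μ(1−μ)/σ² = (0.92×0.08)/0.0070 = 0.0736/0.0070 = 10.5143, giving s = 9.5143.
Then a = μs = 0.92×9.5143 = 8.75 and b = (1−μ)s = 0.08×9.5143 = 0.76.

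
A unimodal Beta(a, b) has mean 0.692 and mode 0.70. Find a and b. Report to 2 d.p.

With s = a+b: μ = a/s and mode = (a−1)/(s−2). Eliminating a = μs,
μs − 1 = m(s−2) ⇒ s(μ−m) = 1−2m ⇒ s = -0.40/-0.008 = 50.0000.
So a = μs = 34.60, b = (1−μ)s = 15.40.

a = 34.60, b = 15.40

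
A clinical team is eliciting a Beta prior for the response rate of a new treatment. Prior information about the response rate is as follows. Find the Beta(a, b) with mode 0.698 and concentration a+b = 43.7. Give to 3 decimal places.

Mode = (a−1)/(κ−2) with κ = a+b, so a−1 = 0.698·41.7 = 29.107.
a = 30.107; b = κ − a = 13.593.

a = 30.107, b = 13.593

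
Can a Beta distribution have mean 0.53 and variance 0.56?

For any Beta, Var(X) < E[X]·(1−E[X]).
Here μ(1−μ) = 0.53×0.47 = 0.2491, and 0.56 ≥ 0.2491.

No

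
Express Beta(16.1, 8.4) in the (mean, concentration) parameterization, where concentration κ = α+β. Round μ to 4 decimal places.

μ = 0.6571, κ = 24.5

κ = α+β = 16.1+8.4 = 24.5; μ = α/κ = 16.1/24.5 = 0.6571.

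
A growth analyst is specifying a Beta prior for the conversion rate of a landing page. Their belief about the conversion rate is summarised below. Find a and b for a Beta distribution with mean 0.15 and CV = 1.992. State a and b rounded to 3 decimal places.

Var = (CV·μ)² = (1.992×0.15)² = 0.089281.
a+b = μ(1−μ)/Var − 1 = 0.1275/0.089281 − 1 = 0.4281.
Thus a = 0.15·0.4281 = 0.064 and b = 0.85·0.4281 = 0.364.

a = 0.064, b = 0.364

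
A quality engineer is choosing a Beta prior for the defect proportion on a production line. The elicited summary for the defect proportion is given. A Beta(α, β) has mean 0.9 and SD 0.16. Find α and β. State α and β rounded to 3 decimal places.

Variance = 0.16² = 0.0256. The moment-matching identity α+β = μ(1−μ)/Var − 1 gives
α+β = 0.09/0.0256 − 1 = 2.5156, so α = μ·2.5156 = 2.264 and β = (1−μ)·2.5156 = 0.252.

α = 2.264, β = 0.252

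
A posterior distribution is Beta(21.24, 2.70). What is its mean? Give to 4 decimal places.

E[X] = α/(α+β) = 21.24/23.94 = 0.8872.

0.8872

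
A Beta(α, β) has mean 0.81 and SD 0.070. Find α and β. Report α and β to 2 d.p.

α = 24.63, β = 5.78

σ² = 0.070² = 0.004900.
With s = α+β, Var = μ(1−μ)/(s+1), so s+1 = (0.81×0.19)/0.004900 = 31.4082 and s = 30.4082.
α = μs = 24.63, β = (1−μ)s = 5.78.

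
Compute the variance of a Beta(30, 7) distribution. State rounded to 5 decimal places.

Var = αβ/[(α+β)²(α+β+1)] = (30×7)/(37²×38) = 210/52022 = 0.00404.

0.00404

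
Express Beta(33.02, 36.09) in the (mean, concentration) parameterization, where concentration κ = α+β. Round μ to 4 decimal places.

μ = 0.4778, κ = 69.11

κ = α+β = 33.02+36.09 = 69.11; μ = α/κ = 33.02/69.11 = 0.4778.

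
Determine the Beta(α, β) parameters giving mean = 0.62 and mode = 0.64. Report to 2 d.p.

α = 8.68, β = 5.32

Let s = α+β. Mean gives α = μs = 0.62s; mode gives (α−1)/(s−2) = 0.64.
Substituting: 0.62s − 1 = 0.64(s−2) = 0.64s − 1.28, so -0.02s = -0.28 and s = 14.0000.
Then α = 0.62×14.0000 = 8.68 and β = s−α = 5.32.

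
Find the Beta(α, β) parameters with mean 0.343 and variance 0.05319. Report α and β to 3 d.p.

By moment matching, α+β = μ(1−μ)/σ² − 1 = (0.343·0.657)/0.05319 − 1 = 4.2367 − 1 = 3.2367.
Since α/(α+β) = μ, α = 0.343·3.2367 = 1.110 and β = 0.657·3.2367 = 2.127.

α = 1.110, β = 2.127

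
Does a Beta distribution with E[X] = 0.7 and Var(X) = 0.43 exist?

No

For any Beta, Var(X) < E[X]·(1−E[X]).
Here μ(1−μ) = 0.7×0.3 = 0.21, and 0.43 ≥ 0.21.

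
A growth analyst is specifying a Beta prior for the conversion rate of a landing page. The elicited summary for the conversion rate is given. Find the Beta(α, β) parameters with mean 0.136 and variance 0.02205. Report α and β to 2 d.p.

Write ν = α+β; then α = μν and Var = μ(1−μ)/(ν+1).
ν = μ(1−μ)/Var − 1 = 0.117504/0.02205 − 1 = 4.3290.
α = 0.136·4.3290 = 0.59, β = 0.864·4.3290 = 3.74.

α = 0.59, β = 3.74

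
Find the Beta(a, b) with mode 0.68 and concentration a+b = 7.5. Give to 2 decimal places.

Mode = (a−1)/(κ−2) with κ = a+b, so a−1 = 0.68·5.5 = 3.74.
a = 4.74; b = κ − a = 2.76.

a = 4.74, b = 2.76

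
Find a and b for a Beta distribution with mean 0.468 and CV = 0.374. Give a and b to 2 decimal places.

σ = CV·μ = 0.374×0.468 = 0.17503, so σ² = 0.030636.
s+1 = μ(1−μ)/σ² = 0.248976/0.030636 = 8.1269, so s = a+b = 7.1269.
a = μs = 3.34, b = (1−μ)s = 3.79.

a = 3.34, b = 3.79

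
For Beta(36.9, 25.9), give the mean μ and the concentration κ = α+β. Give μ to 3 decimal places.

κ = α+β = 36.9+25.9 = 62.8; μ = α/κ = 36.9/62.8 = 0.588.

μ = 0.588, κ = 62.8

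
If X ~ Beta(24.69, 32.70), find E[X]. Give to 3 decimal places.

The Beta mean is α/(α+β) = 24.69/(24.69+32.70) = 0.430.

0.430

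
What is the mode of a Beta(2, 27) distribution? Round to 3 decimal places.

0.037

With α,β > 1, mode = (α−1)/(α+β−2) = 1/27 = 0.037.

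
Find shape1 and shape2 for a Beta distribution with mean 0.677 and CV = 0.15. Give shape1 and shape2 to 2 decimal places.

σ = CV·μ = 0.15×0.677 = 0.10155, so σ² = 0.010312.
s+1 = μ(1−μ)/σ² = 0.218671/0.010312 = 21.2047, so s = shape1+shape2 = 20.2047.
shape1 = μs = 13.68, shape2 = (1−μ)s = 6.53.

shape1 = 13.68, shape2 = 6.53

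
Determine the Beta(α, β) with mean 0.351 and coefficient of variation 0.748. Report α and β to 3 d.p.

α = 0.809, β = 1.496

Var = (CV·μ)² = (0.748×0.351)² = 0.068931.
α+β = μ(1−μ)/Var − 1 = 0.227799/0.068931 − 1 = 2.3047.
Thus α = 0.351·2.3047 = 0.809 and β = 0.649·2.3047 = 1.496.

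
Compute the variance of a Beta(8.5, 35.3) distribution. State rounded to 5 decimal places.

μ = 8.5/43.8 = 0.194064; Var = μ(1−μ)/(α+β+1) = 0.1564031/44.8 = 0.00349.

0.00349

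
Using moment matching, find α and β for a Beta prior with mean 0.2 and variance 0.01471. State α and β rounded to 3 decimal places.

Write ν = α+β; then α = μν and Var = μ(1−μ)/(ν+1).
ν = μ(1−μ)/Var − 1 = 0.16/0.01471 − 1 = 9.8770.
α = 0.2·9.8770 = 1.975, β = 0.8·9.8770 = 7.902.

α = 1.975, β = 7.902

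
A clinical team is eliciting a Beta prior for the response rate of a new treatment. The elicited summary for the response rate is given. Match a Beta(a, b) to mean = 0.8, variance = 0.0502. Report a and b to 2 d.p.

a = 1.75, b = 0.44

Let s = a+b. The Beta variance is μ(1−μ)/(s+1).
So s+1 = μ(1−μ)/σ² = (0.8×0.2)/0.0502 = 0.16/0.0502 = 3.1873, giving s = 2.1873.
Then a = μs = 0.8×2.1873 = 1.75 and b = (1−μ)s = 0.2×2.1873 = 0.44.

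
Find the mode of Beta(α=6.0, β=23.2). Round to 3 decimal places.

With α,β > 1, mode = (α−1)/(α+β−2) = 5.0/27.2 = 0.184.

0.184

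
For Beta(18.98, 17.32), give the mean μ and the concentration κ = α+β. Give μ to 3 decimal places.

κ = α+β = 18.98+17.32 = 36.30; μ = α/κ = 18.98/36.30 = 0.523.

μ = 0.523, κ = 36.30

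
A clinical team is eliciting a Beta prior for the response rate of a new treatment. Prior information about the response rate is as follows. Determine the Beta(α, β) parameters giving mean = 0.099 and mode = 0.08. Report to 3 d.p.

α = 4.377, β = 39.834

Let s = α+β. Mean gives α = μs = 0.099s; mode gives (α−1)/(s−2) = 0.08.
Substituting: 0.099s − 1 = 0.08(s−2) = 0.08s − 0.16, so 0.019s = 0.84 and s = 44.2105.
Then α = 0.099×44.2105 = 4.377 and β = s−α = 39.834.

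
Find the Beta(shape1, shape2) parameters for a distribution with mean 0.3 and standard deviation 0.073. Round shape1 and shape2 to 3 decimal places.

shape1 = 11.522, shape2 = 26.885

σ² = 0.073² = 0.005329.
With s = shape1+shape2, Var = μ(1−μ)/(s+1), so s+1 = (0.3×0.7)/0.005329 = 39.4070 and s = 38.4070.
shape1 = μs = 11.522, shape2 = (1−μ)s = 26.885.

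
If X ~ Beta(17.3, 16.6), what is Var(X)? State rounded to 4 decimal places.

0.0072

μ = 17.3/33.9 = 0.510324; Var = μ(1−μ)/(α+β+1) = 0.2498934/34.9 = 0.0072.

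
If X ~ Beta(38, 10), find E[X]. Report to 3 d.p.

0.792

The Beta mean is α/(α+β) = 38/(38+10) = 0.792.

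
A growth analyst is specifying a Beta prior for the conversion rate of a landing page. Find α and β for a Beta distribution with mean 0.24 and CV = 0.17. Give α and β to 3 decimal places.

σ = CV·μ = 0.17×0.24 = 0.04080, so σ² = 0.001665.
s+1 = μ(1−μ)/σ² = 0.1824/0.001665 = 109.5732, so s = α+β = 108.5732.
α = μs = 26.058, β = (1−μ)s = 82.516.

α = 26.058, β = 82.516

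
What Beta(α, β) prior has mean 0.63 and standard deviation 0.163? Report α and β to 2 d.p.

Variance = 0.163² = 0.026569. The moment-matching identity α+β = μ(1−μ)/Var − 1 gives
α+β = 0.2331/0.026569 − 1 = 7.7734, so α = μ·7.7734 = 4.90 and β = (1−μ)·7.7734 = 2.88.

α = 4.90, β = 2.88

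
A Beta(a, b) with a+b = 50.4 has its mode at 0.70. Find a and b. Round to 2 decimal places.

a = 34.88, b = 15.52

For a,b>1 the mode is (a−1)/(a+b−2), so a = mode·(κ−2)+1 = 0.70×48.4+1 = 34.88.
And b = (1−mode)·(κ−2)+1 = 0.30×48.4+1 = 15.52.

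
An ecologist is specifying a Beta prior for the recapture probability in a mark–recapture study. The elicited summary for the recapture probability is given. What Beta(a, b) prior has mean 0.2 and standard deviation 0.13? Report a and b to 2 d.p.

σ² = 0.13² = 0.0169.
With s = a+b, Var = μ(1−μ)/(s+1), so s+1 = (0.2×0.8)/0.0169 = 9.4675 and s = 8.4675.
a = μs = 1.69, b = (1−μ)s = 6.77.

a = 1.69, b = 6.77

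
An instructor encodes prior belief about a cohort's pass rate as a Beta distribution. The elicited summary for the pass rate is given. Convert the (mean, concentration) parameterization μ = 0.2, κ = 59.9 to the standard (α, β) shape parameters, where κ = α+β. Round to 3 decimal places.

α = 11.980, β = 47.920

Split κ in proportion μ : (1−μ): α = 0.2·59.9 = 11.980, β = 59.9 − 11.980 = 47.920.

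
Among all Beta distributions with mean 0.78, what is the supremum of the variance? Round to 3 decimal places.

Var = μ(1−μ)/(α+β+1), which approaches μ(1−μ) as α+β → 0.
So the supremum is μ(1−μ) = 0.78×0.22 = 0.172.

0.172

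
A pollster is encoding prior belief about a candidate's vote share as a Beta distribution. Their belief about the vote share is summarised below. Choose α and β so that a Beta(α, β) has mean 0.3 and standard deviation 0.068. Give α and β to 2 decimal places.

α = 13.32, β = 31.09

Variance = 0.068² = 0.004624. The moment-matching identity α+β = μ(1−μ)/Var − 1 gives
α+β = 0.21/0.004624 − 1 = 44.4152, so α = μ·44.4152 = 13.32 and β = (1−μ)·44.4152 = 31.09.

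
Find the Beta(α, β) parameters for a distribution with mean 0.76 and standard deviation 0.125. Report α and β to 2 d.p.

α = 8.11, β = 2.56

Variance = 0.125² = 0.015625. The moment-matching identity α+β = μ(1−μ)/Var − 1 gives
α+β = 0.1824/0.015625 − 1 = 10.6736, so α = μ·10.6736 = 8.11 and β = (1−μ)·10.6736 = 2.56.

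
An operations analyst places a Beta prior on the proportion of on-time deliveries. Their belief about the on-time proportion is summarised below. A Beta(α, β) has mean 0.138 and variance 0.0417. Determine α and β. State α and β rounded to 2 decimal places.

α = 0.26, β = 1.60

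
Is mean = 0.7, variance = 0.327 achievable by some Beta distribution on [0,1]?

No

The Beta variance bound is σ² < μ(1−μ).
Here μ(1−μ) = 0.7×0.3 = 0.21, and 0.327 ≥ 0.21.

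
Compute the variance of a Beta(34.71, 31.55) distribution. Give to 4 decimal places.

α+β = 66.26 and αβ = 1095.1005, so Var = αβ/[(α+β)²(α+β+1)] = 1095.1005/295297.469976 = 0.0037.

0.0037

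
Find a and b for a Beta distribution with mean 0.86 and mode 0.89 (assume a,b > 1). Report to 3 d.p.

a = 22.360, b = 3.640

With s = a+b: μ = a/s and mode = (a−1)/(s−2). Eliminating a = μs,
μs − 1 = m(s−2) ⇒ s(μ−m) = 1−2m ⇒ s = -0.78/-0.03 = 26.0000.
So a = μs = 22.360, b = (1−μ)s = 3.640.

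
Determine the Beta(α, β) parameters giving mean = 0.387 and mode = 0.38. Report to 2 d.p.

α = 13.27, β = 21.02

With s = α+β: μ = α/s and mode = (α−1)/(s−2). Eliminating α = μs,
μs − 1 = m(s−2) ⇒ s(μ−m) = 1−2m ⇒ s = 0.24/0.007 = 34.2857.
So α = μs = 13.27, β = (1−μ)s = 21.02.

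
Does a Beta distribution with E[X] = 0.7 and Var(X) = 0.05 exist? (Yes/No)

A Beta with mean μ has variance μ(1−μ)/(α+β+1) < μ(1−μ).
Here μ(1−μ) = 0.7×0.3 = 0.21, and 0.05 < 0.21.

Yes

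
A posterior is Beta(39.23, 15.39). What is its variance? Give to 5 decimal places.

0.00364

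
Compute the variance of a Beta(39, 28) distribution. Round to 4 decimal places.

Var = αβ/[(α+β)²(α+β+1)] = (39×28)/(67²×68) = 1092/305252 = 0.0036.

0.0036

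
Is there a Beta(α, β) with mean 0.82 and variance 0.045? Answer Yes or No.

Yes

The Beta variance bound is σ² < μ(1−μ).
Here μ(1−μ) = 0.82×0.18 = 0.1476, and 0.045 < 0.1476.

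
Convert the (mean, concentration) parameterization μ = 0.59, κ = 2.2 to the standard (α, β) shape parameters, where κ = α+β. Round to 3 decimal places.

Split κ in proportion μ : (1−μ): α = 0.59·2.2 = 1.298, β = 2.2 − 1.298 = 0.902.

α = 1.298, β = 0.902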